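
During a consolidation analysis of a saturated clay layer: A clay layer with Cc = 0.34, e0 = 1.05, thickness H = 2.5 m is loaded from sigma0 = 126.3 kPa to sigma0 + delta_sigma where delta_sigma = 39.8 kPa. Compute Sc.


Using Sc = Cc * H / (1 + e0) * log10((sigma0 + delta_sigma) / sigma0)
Stress ratio = (126.3 + 39.8) / 126.3 = 1.31512
log10(1.31512) = 0.118966
Cc * H / (1 + e0) = 0.34 * 2.5 / (1 + 1.05) = 0.414634
Sc = 0.414634 * 0.118966
Sc = 0.0493 m


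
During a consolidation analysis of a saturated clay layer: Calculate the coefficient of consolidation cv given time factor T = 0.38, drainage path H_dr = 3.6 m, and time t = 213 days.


Using cv = T * H_dr^2 / t
H_dr^2 = 3.6^2 = 12.96
cv = 0.38 * 12.96 / 213
cv = 0.02312 m^2/day


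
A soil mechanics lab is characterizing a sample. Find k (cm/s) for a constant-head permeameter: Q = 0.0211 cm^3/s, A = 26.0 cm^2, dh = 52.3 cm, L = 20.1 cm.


Result: 0.000312 cm/s

Derivation:
Compute hydraulic gradient:
i = dh / L = 52.3 / 20.1 = 2.60199
Then apply Darcy's law:
k = Q / (A * i)
k = 0.0211 / (26.0 * 2.60199)
k = 0.0211 / 67.6517
k = 0.000312 cm/s


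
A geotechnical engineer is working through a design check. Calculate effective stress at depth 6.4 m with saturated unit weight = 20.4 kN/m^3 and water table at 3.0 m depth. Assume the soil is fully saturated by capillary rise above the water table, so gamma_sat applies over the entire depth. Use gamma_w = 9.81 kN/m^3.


Total stress = gamma_sat * depth
sigma = 20.4 * 6.4 = 130.56 kPa
Pore water pressure u = gamma_w * (depth - d_wt)
u = 9.81 * (6.4 - 3.0) = 33.354 kPa
Effective stress = sigma - u
sigma' = 130.56 - 33.354 = 97.21 kPa


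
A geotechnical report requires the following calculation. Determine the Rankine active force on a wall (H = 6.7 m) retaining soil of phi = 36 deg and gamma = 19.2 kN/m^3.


Result: 111.88 kN/m

Derivation:
Compute active earth pressure coefficient:
Ka = tan^2(45 - phi/2) = tan^2(27.0) = 0.259616
Compute active force:
Pa = 0.5 * Ka * gamma * H^2
Pa = 0.5 * 0.259616 * 19.2 * 6.7^2
Pa = 111.88 kN/m


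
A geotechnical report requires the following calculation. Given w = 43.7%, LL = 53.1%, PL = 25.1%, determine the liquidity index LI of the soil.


First compute the plasticity index:
PI = LL - PL = 53.1 - 25.1 = 28.0
Then compute the liquidity index:
LI = (w - PL) / PI
LI = (43.7 - 25.1) / 28.0
LI = 0.664


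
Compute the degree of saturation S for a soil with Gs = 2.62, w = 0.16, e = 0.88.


Result: 0.4764

Derivation:
Using S = Gs * w / e
S = 2.62 * 0.16 / 0.88
S = 0.4764


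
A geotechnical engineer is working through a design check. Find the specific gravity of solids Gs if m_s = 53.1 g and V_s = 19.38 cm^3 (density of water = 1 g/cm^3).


Using Gs = m_s / (V_s * rho_w)
Since rho_w = 1 g/cm^3:
Gs = 53.1 / 19.38
Gs = 2.74


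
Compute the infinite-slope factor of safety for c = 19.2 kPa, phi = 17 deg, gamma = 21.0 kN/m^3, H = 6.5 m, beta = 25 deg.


Using Fs = c / (gamma*H*sin(beta)*cos(beta)) + tan(phi)/tan(beta)
Cohesion contribution = 19.2 / (21.0*6.5*sin(25)*cos(25))
Cohesion contribution = 0.367235
Friction contribution = tan(17)/tan(25) = 0.655642
Fs = 0.367235 + 0.655642
Fs = 1.023


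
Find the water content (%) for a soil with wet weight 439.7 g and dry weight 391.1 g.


Result: 12.43 %

Derivation:
Using w = (m_wet - m_dry) / m_dry * 100
m_wet - m_dry = 439.7 - 391.1 = 48.6 g
w = 48.6 / 391.1 * 100
w = 12.43 %


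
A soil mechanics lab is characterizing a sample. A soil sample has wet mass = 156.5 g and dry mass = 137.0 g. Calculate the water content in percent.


Using w = (m_wet - m_dry) / m_dry * 100
m_wet - m_dry = 156.5 - 137.0 = 19.5 g
w = 19.5 / 137.0 * 100
w = 14.23 %


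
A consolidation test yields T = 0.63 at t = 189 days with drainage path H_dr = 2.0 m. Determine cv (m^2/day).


Result: 0.01333 m^2/day

Derivation:
Using cv = T * H_dr^2 / t
H_dr^2 = 2.0^2 = 4.0
cv = 0.63 * 4.0 / 189
cv = 0.01333 m^2/day


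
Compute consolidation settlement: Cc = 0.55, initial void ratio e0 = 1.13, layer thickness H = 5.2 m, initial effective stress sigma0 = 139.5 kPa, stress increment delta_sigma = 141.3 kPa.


Result: 0.4079 m

Derivation:
Using Sc = Cc * H / (1 + e0) * log10((sigma0 + delta_sigma) / sigma0)
Stress ratio = (139.5 + 141.3) / 139.5 = 2.0129
log10(2.0129) = 0.303823
Cc * H / (1 + e0) = 0.55 * 5.2 / (1 + 1.13) = 1.34272
Sc = 1.34272 * 0.303823
Sc = 0.4079 m


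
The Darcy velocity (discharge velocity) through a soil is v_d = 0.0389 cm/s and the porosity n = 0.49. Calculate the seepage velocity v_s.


Using v_s = v_d / n
v_s = 0.0389 / 0.49
v_s = 0.07939 cm/s


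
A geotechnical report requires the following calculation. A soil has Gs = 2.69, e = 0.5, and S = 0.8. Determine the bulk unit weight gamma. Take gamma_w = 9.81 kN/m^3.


Result: 20.209 kN/m^3

Derivation:
Using gamma = gamma_w * (Gs + S*e) / (1 + e)
Numerator: Gs + S*e = 2.69 + 0.8*0.5 = 3.09
Denominator: 1 + e = 1 + 0.5 = 1.5
gamma = 9.81 * 3.09 / 1.5
gamma = 20.209 kN/m^3


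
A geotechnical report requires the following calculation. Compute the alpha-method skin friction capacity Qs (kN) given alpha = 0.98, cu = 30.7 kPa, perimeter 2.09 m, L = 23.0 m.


Using Qs = alpha * cu * perimeter * L
Qs = 0.98 * 30.7 * 2.09 * 23.0
Qs = 1446.23 kN


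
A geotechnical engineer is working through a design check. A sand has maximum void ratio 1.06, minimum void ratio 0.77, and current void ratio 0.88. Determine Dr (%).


Using Dr = (e_max - e) / (e_max - e_min) * 100
e_max - e = 1.06 - 0.88 = 0.18
e_max - e_min = 1.06 - 0.77 = 0.29
Dr = 0.18 / 0.29 * 100
Dr = 62.07 %


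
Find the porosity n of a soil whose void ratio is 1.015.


Using the relation n = e / (1 + e)
n = 1.015 / (1 + 1.015)
n = 1.015 / 2.015
n = 0.5037


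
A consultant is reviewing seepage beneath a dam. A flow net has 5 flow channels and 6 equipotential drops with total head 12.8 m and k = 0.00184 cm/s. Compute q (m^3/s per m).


Convert k to m/s for unit consistency with H:
k = 0.00184 cm/s = 0.00184 / 100 m/s = 1.84e-05 m/s
Using q = k * H * Nf / Nd
Nf / Nd = 5 / 6 = 0.8333
q = 1.84e-05 * 12.8 * 0.8333
q = 0.0001963 m^3/s per m


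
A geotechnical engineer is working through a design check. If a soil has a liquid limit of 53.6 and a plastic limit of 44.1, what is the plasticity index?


Using PI = LL - PL
PI = 53.6 - 44.1
PI = 9.5


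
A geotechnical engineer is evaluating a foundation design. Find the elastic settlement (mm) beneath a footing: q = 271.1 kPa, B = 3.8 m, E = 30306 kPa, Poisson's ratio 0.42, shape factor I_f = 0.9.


Result: 25.197 mm

Derivation:
Using Se = q * B * (1 - nu^2) * I_f / E
1 - nu^2 = 1 - 0.42^2 = 0.8236
Se = 271.1 * 3.8 * 0.8236 * 0.9 / 30306
Se = 0.025197 m
Convert to mm: Se = 0.025197 * 1000 = 25.197 mm


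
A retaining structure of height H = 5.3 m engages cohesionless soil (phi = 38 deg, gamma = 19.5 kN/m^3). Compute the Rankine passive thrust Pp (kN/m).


Compute passive earth pressure coefficient:
Kp = tan^2(45 + phi/2) = tan^2(64.0) = 4.203746
Compute passive force:
Pp = 0.5 * Kp * gamma * H^2
Pp = 0.5 * 4.203746 * 19.5 * 5.3^2
Pp = 1151.31 kN/m


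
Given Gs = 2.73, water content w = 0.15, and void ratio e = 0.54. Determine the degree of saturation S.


Result: 0.7583

Derivation:
Using S = Gs * w / e
S = 2.73 * 0.15 / 0.54
S = 0.7583


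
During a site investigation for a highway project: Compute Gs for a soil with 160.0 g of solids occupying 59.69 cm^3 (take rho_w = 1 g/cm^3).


Using Gs = m_s / (V_s * rho_w)
Since rho_w = 1 g/cm^3:
Gs = 160.0 / 59.69
Gs = 2.681


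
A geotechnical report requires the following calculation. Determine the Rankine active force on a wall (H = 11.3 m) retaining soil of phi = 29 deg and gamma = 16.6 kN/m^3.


Compute active earth pressure coefficient:
Ka = tan^2(45 - phi/2) = tan^2(30.5) = 0.346974
Compute active force:
Pa = 0.5 * Ka * gamma * H^2
Pa = 0.5 * 0.346974 * 16.6 * 11.3^2
Pa = 367.73 kN/m


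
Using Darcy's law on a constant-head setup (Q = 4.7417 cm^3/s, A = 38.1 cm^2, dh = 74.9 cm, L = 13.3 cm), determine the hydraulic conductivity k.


Result: 0.022099 cm/s

Derivation:
Compute hydraulic gradient:
i = dh / L = 74.9 / 13.3 = 5.63158
Then apply Darcy's law:
k = Q / (A * i)
k = 4.7417 / (38.1 * 5.63158)
k = 4.7417 / 214.563
k = 0.022099 cm/s


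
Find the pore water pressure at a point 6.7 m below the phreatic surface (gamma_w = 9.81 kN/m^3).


Using u = gamma_w * h_w
u = 9.81 * 6.7
u = 65.73 kPa


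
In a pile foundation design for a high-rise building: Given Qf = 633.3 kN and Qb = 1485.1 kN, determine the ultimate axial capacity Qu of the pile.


Using Qu = Qf + Qb
Qu = 633.3 + 1485.1
Qu = 2118.4 kN


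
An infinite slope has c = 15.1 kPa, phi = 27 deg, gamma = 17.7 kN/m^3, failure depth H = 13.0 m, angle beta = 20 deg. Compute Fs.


Using Fs = c / (gamma*H*sin(beta)*cos(beta)) + tan(phi)/tan(beta)
Cohesion contribution = 15.1 / (17.7*13.0*sin(20)*cos(20))
Cohesion contribution = 0.204185
Friction contribution = tan(27)/tan(20) = 1.39991
Fs = 0.204185 + 1.39991
Fs = 1.604


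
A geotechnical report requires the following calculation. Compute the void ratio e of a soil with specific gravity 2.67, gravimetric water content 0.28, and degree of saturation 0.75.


Using the relation e = Gs * w / S
e = 2.67 * 0.28 / 0.75
e = 0.9968


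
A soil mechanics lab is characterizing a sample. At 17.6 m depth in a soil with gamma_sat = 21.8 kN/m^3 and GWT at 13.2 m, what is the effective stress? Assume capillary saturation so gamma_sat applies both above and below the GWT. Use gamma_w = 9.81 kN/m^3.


Total stress = gamma_sat * depth
sigma = 21.8 * 17.6 = 383.68 kPa
Pore water pressure u = gamma_w * (depth - d_wt)
u = 9.81 * (17.6 - 13.2) = 43.164 kPa
Effective stress = sigma - u
sigma' = 383.68 - 43.164 = 340.52 kPa


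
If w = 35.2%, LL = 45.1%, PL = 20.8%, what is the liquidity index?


First compute the plasticity index:
PI = LL - PL = 45.1 - 20.8 = 24.3
Then compute the liquidity index:
LI = (w - PL) / PI
LI = (35.2 - 20.8) / 24.3
LI = 0.593


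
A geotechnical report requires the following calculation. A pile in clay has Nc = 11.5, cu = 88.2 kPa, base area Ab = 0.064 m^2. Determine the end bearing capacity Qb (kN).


Using Qb = Nc * cu * Ab
Qb = 11.5 * 88.2 * 0.064
Qb = 64.92 kN


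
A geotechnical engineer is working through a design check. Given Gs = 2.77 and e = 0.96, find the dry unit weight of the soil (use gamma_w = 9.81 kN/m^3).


Using gamma_d = Gs * gamma_w / (1 + e)
gamma_d = 2.77 * 9.81 / (1 + 0.96)
gamma_d = 2.77 * 9.81 / 1.96
gamma_d = 13.864 kN/m^3


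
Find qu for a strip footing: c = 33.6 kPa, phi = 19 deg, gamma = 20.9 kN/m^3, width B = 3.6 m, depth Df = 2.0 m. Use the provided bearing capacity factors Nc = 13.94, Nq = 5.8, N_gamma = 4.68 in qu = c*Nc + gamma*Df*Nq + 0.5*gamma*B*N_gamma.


Compute qu = c*Nc + gamma*Df*Nq + 0.5*gamma*B*N_gamma
Term 1: 33.6 * 13.94 = 468.384
Term 2: 20.9 * 2.0 * 5.8 = 242.44
Term 3: 0.5 * 20.9 * 3.6 * 4.68 = 176.0616
qu = 468.384 + 242.44 + 176.0616
qu = 886.89 kPa


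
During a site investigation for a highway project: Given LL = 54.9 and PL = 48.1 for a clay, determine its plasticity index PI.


Using PI = LL - PL
PI = 54.9 - 48.1
PI = 6.8


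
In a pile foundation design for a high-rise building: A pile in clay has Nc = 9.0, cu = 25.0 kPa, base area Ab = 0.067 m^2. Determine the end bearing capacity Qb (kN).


Result: 15.08 kN

Derivation:
Using Qb = Nc * cu * Ab
Qb = 9.0 * 25.0 * 0.067
Qb = 15.08 kN


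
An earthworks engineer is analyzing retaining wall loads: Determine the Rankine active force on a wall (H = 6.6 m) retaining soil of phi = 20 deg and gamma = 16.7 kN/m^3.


Compute active earth pressure coefficient:
Ka = tan^2(45 - phi/2) = tan^2(35.0) = 0.490291
Compute active force:
Pa = 0.5 * Ka * gamma * H^2
Pa = 0.5 * 0.490291 * 16.7 * 6.6^2
Pa = 178.33 kN/m


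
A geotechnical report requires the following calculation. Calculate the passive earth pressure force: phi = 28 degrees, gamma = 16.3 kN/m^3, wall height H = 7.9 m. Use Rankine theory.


Result: 1408.85 kN/m

Derivation:
Compute passive earth pressure coefficient:
Kp = tan^2(45 + phi/2) = tan^2(59.0) = 2.769826
Compute passive force:
Pp = 0.5 * Kp * gamma * H^2
Pp = 0.5 * 2.769826 * 16.3 * 7.9^2
Pp = 1408.85 kN/m


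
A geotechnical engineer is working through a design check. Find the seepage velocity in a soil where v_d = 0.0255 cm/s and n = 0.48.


Using v_s = v_d / n
v_s = 0.0255 / 0.48
v_s = 0.05312 cm/s


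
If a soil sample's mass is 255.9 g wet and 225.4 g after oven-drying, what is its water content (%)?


Using w = (m_wet - m_dry) / m_dry * 100
m_wet - m_dry = 255.9 - 225.4 = 30.5 g
w = 30.5 / 225.4 * 100
w = 13.53 %


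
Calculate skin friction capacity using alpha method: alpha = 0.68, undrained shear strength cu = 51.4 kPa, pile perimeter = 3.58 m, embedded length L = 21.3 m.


Using Qs = alpha * cu * perimeter * L
Qs = 0.68 * 51.4 * 3.58 * 21.3
Qs = 2665.23 kN


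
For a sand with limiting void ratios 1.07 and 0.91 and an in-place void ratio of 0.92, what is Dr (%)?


Using Dr = (e_max - e) / (e_max - e_min) * 100
e_max - e = 1.07 - 0.92 = 0.15
e_max - e_min = 1.07 - 0.91 = 0.16
Dr = 0.15 / 0.16 * 100
Dr = 93.75 %


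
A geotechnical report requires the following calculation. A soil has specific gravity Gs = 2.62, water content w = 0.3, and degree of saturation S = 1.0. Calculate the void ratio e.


Using the relation e = Gs * w / S
e = 2.62 * 0.3 / 1.0
e = 0.786


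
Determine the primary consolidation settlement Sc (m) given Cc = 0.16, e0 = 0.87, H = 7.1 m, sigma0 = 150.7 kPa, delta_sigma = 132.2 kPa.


Using Sc = Cc * H / (1 + e0) * log10((sigma0 + delta_sigma) / sigma0)
Stress ratio = (150.7 + 132.2) / 150.7 = 1.87724
log10(1.87724) = 0.27352
Cc * H / (1 + e0) = 0.16 * 7.1 / (1 + 0.87) = 0.607487
Sc = 0.607487 * 0.27352
Sc = 0.1662 m


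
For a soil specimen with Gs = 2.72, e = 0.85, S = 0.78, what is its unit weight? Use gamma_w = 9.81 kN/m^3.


Using gamma = gamma_w * (Gs + S*e) / (1 + e)
Numerator: Gs + S*e = 2.72 + 0.78*0.85 = 3.383
Denominator: 1 + e = 1 + 0.85 = 1.85
gamma = 9.81 * 3.383 / 1.85
gamma = 17.939 kN/m^3


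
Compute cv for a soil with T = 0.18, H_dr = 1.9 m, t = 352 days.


Using cv = T * H_dr^2 / t
H_dr^2 = 1.9^2 = 3.61
cv = 0.18 * 3.61 / 352
cv = 0.00185 m^2/day


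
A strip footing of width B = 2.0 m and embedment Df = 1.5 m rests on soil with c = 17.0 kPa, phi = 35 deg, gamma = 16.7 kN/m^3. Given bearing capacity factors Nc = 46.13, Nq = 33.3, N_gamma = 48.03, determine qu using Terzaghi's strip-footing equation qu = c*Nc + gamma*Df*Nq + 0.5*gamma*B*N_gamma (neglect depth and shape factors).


Compute qu = c*Nc + gamma*Df*Nq + 0.5*gamma*B*N_gamma
Term 1: 17.0 * 46.13 = 784.21
Term 2: 16.7 * 1.5 * 33.3 = 834.165
Term 3: 0.5 * 16.7 * 2.0 * 48.03 = 802.101
qu = 784.21 + 834.165 + 802.101
qu = 2420.48 kPa


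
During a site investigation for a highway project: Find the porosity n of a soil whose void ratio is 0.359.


Using the relation n = e / (1 + e)
n = 0.359 / (1 + 0.359)
n = 0.359 / 1.359
n = 0.2642


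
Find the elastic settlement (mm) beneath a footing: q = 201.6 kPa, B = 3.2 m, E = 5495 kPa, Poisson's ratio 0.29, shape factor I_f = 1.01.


Using Se = q * B * (1 - nu^2) * I_f / E
1 - nu^2 = 1 - 0.29^2 = 0.9159
Se = 201.6 * 3.2 * 0.9159 * 1.01 / 5495
Se = 0.108603 m
Convert to mm: Se = 0.108603 * 1000 = 108.603 mm


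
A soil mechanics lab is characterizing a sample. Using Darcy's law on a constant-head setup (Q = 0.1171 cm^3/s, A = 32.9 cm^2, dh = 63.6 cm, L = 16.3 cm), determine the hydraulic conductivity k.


Compute hydraulic gradient:
i = dh / L = 63.6 / 16.3 = 3.90184
Then apply Darcy's law:
k = Q / (A * i)
k = 0.1171 / (32.9 * 3.90184)
k = 0.1171 / 128.371
k = 0.000912 cm/s


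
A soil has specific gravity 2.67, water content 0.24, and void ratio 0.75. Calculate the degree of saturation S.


Using S = Gs * w / e
S = 2.67 * 0.24 / 0.75
S = 0.8544


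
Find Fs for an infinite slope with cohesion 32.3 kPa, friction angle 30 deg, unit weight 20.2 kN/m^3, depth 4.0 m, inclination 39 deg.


Using Fs = c / (gamma*H*sin(beta)*cos(beta)) + tan(phi)/tan(beta)
Cohesion contribution = 32.3 / (20.2*4.0*sin(39)*cos(39))
Cohesion contribution = 0.817366
Friction contribution = tan(30)/tan(39) = 0.712968
Fs = 0.817366 + 0.712968
Fs = 1.53


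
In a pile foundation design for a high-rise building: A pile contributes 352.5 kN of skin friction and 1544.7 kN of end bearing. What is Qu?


Result: 1897.2 kN

Derivation:
Using Qu = Qf + Qb
Qu = 352.5 + 1544.7
Qu = 1897.2 kN


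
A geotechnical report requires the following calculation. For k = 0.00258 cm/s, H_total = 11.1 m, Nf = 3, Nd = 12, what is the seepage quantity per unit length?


Convert k to m/s for unit consistency with H:
k = 0.00258 cm/s = 0.00258 / 100 m/s = 2.58e-05 m/s
Using q = k * H * Nf / Nd
Nf / Nd = 3 / 12 = 0.25
q = 2.58e-05 * 11.1 * 0.25
q = 7.159e-05 m^3/s per m


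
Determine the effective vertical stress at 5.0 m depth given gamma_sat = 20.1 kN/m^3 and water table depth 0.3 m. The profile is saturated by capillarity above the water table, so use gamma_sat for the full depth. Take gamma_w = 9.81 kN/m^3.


Result: 54.39 kPa

Derivation:
Total stress = gamma_sat * depth
sigma = 20.1 * 5.0 = 100.5 kPa
Pore water pressure u = gamma_w * (depth - d_wt)
u = 9.81 * (5.0 - 0.3) = 46.107 kPa
Effective stress = sigma - u
sigma' = 100.5 - 46.107 = 54.39 kPa


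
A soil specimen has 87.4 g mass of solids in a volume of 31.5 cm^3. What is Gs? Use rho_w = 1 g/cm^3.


Using Gs = m_s / (V_s * rho_w)
Since rho_w = 1 g/cm^3:
Gs = 87.4 / 31.5
Gs = 2.775


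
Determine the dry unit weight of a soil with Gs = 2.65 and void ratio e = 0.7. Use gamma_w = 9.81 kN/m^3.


Result: 15.292 kN/m^3

Derivation:
Using gamma_d = Gs * gamma_w / (1 + e)
gamma_d = 2.65 * 9.81 / (1 + 0.7)
gamma_d = 2.65 * 9.81 / 1.7
gamma_d = 15.292 kN/m^3


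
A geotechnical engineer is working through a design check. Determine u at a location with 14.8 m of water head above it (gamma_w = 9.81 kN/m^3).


Result: 145.19 kPa

Derivation:
Using u = gamma_w * h_w
u = 9.81 * 14.8
u = 145.19 kPa


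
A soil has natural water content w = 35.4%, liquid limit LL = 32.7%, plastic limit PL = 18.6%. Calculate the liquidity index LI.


First compute the plasticity index:
PI = LL - PL = 32.7 - 18.6 = 14.1
Then compute the liquidity index:
LI = (w - PL) / PI
LI = (35.4 - 18.6) / 14.1
LI = 1.191


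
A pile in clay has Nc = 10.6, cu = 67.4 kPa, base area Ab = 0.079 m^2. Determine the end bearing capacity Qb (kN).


Using Qb = Nc * cu * Ab
Qb = 10.6 * 67.4 * 0.079
Qb = 56.44 kN


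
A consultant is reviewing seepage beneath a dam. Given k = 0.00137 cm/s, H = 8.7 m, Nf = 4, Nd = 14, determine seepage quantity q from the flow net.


Convert k to m/s for unit consistency with H:
k = 0.00137 cm/s = 0.00137 / 100 m/s = 1.37e-05 m/s
Using q = k * H * Nf / Nd
Nf / Nd = 4 / 14 = 0.2857
q = 1.37e-05 * 8.7 * 0.2857
q = 3.405e-05 m^3/s per m


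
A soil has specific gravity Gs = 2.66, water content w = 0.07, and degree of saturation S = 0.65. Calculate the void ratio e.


Using the relation e = Gs * w / S
e = 2.66 * 0.07 / 0.65
e = 0.2865


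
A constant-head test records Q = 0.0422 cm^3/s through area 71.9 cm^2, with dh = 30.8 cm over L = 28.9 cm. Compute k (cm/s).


Result: 0.000551 cm/s

Derivation:
Compute hydraulic gradient:
i = dh / L = 30.8 / 28.9 = 1.06574
Then apply Darcy's law:
k = Q / (A * i)
k = 0.0422 / (71.9 * 1.06574)
k = 0.0422 / 76.627
k = 0.000551 cm/s


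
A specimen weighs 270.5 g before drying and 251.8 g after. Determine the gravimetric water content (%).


Result: 7.43 %

Derivation:
Using w = (m_wet - m_dry) / m_dry * 100
m_wet - m_dry = 270.5 - 251.8 = 18.7 g
w = 18.7 / 251.8 * 100
w = 7.43 %


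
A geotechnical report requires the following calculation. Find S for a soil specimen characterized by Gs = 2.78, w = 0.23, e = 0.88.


Result: 0.7266

Derivation:
Using S = Gs * w / e
S = 2.78 * 0.23 / 0.88
S = 0.7266


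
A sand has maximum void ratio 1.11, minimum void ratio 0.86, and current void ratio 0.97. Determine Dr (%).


Using Dr = (e_max - e) / (e_max - e_min) * 100
e_max - e = 1.11 - 0.97 = 0.14
e_max - e_min = 1.11 - 0.86 = 0.25
Dr = 0.14 / 0.25 * 100
Dr = 56.0 %


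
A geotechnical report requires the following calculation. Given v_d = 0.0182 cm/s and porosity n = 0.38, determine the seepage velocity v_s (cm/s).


Using v_s = v_d / n
v_s = 0.0182 / 0.38
v_s = 0.04789 cm/s


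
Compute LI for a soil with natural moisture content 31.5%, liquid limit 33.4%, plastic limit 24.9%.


First compute the plasticity index:
PI = LL - PL = 33.4 - 24.9 = 8.5
Then compute the liquidity index:
LI = (w - PL) / PI
LI = (31.5 - 24.9) / 8.5
LI = 0.776


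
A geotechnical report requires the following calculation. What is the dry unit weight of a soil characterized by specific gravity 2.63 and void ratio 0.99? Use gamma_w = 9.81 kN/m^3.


Using gamma_d = Gs * gamma_w / (1 + e)
gamma_d = 2.63 * 9.81 / (1 + 0.99)
gamma_d = 2.63 * 9.81 / 1.99
gamma_d = 12.965 kN/m^3


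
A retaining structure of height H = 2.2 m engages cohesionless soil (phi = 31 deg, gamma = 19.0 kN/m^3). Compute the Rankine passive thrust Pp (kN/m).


Compute passive earth pressure coefficient:
Kp = tan^2(45 + phi/2) = tan^2(60.5) = 3.124035
Compute passive force:
Pp = 0.5 * Kp * gamma * H^2
Pp = 0.5 * 3.124035 * 19.0 * 2.2^2
Pp = 143.64 kN/m


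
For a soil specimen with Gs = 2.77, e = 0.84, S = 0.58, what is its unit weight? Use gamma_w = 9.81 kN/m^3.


Using gamma = gamma_w * (Gs + S*e) / (1 + e)
Numerator: Gs + S*e = 2.77 + 0.58*0.84 = 3.2572
Denominator: 1 + e = 1 + 0.84 = 1.84
gamma = 9.81 * 3.2572 / 1.84
gamma = 17.366 kN/m^3


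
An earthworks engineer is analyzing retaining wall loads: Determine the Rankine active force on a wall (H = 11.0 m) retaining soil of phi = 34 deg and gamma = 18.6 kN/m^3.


Result: 318.14 kN/m

Derivation:
Compute active earth pressure coefficient:
Ka = tan^2(45 - phi/2) = tan^2(28.0) = 0.282715
Compute active force:
Pa = 0.5 * Ka * gamma * H^2
Pa = 0.5 * 0.282715 * 18.6 * 11.0^2
Pa = 318.14 kN/m


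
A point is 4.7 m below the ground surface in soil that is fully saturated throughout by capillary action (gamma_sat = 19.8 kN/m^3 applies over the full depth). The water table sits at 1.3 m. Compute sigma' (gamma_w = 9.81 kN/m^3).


Result: 59.71 kPa

Derivation:
Total stress = gamma_sat * depth
sigma = 19.8 * 4.7 = 93.06 kPa
Pore water pressure u = gamma_w * (depth - d_wt)
u = 9.81 * (4.7 - 1.3) = 33.354 kPa
Effective stress = sigma - u
sigma' = 93.06 - 33.354 = 59.71 kPa


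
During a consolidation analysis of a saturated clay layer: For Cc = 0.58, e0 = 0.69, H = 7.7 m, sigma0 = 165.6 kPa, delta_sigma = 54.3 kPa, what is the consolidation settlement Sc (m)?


Using Sc = Cc * H / (1 + e0) * log10((sigma0 + delta_sigma) / sigma0)
Stress ratio = (165.6 + 54.3) / 165.6 = 1.3279
log10(1.3279) = 0.123165
Cc * H / (1 + e0) = 0.58 * 7.7 / (1 + 0.69) = 2.6426
Sc = 2.6426 * 0.123165
Sc = 0.3255 m


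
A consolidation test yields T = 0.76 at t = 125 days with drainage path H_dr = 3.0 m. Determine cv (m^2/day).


Using cv = T * H_dr^2 / t
H_dr^2 = 3.0^2 = 9.0
cv = 0.76 * 9.0 / 125
cv = 0.05472 m^2/day


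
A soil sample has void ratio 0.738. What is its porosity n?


Result: 0.4246

Derivation:
Using the relation n = e / (1 + e)
n = 0.738 / (1 + 0.738)
n = 0.738 / 1.738
n = 0.4246


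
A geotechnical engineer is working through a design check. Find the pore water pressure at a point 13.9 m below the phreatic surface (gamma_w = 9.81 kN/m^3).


Using u = gamma_w * h_w
u = 9.81 * 13.9
u = 136.36 kPa


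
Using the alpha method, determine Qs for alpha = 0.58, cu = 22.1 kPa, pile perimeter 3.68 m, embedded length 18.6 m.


Using Qs = alpha * cu * perimeter * L
Qs = 0.58 * 22.1 * 3.68 * 18.6
Qs = 877.37 kN


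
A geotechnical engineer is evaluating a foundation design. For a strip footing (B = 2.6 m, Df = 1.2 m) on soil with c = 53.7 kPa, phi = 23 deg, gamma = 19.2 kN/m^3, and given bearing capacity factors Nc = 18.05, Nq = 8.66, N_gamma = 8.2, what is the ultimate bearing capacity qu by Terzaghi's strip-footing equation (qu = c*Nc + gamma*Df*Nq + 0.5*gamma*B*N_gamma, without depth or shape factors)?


Compute qu = c*Nc + gamma*Df*Nq + 0.5*gamma*B*N_gamma
Term 1: 53.7 * 18.05 = 969.285
Term 2: 19.2 * 1.2 * 8.66 = 199.5264
Term 3: 0.5 * 19.2 * 2.6 * 8.2 = 204.672
qu = 969.285 + 199.5264 + 204.672
qu = 1373.48 kPa


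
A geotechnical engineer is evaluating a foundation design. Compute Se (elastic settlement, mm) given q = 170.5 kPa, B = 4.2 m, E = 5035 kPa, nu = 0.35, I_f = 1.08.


Result: 134.786 mm

Derivation:
Using Se = q * B * (1 - nu^2) * I_f / E
1 - nu^2 = 1 - 0.35^2 = 0.8775
Se = 170.5 * 4.2 * 0.8775 * 1.08 / 5035
Se = 0.134786 m
Convert to mm: Se = 0.134786 * 1000 = 134.786 mm


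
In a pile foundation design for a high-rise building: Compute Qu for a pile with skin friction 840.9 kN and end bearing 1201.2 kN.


Using Qu = Qf + Qb
Qu = 840.9 + 1201.2
Qu = 2042.1 kN


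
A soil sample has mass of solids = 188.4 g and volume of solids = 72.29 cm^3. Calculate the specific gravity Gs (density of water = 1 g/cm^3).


Result: 2.606

Derivation:
Using Gs = m_s / (V_s * rho_w)
Since rho_w = 1 g/cm^3:
Gs = 188.4 / 72.29
Gs = 2.606


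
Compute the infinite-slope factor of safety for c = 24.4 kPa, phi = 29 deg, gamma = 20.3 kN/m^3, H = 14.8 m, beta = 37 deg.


Using Fs = c / (gamma*H*sin(beta)*cos(beta)) + tan(phi)/tan(beta)
Cohesion contribution = 24.4 / (20.3*14.8*sin(37)*cos(37))
Cohesion contribution = 0.168974
Friction contribution = tan(29)/tan(37) = 0.735593
Fs = 0.168974 + 0.735593
Fs = 0.905


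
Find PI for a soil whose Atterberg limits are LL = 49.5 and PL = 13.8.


Using PI = LL - PL
PI = 49.5 - 13.8
PI = 35.7


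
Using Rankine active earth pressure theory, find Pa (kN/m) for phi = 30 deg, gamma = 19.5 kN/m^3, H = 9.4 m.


Compute active earth pressure coefficient:
Ka = tan^2(45 - phi/2) = tan^2(30.0) = 0.333333
Compute active force:
Pa = 0.5 * Ka * gamma * H^2
Pa = 0.5 * 0.333333 * 19.5 * 9.4^2
Pa = 287.17 kN/m


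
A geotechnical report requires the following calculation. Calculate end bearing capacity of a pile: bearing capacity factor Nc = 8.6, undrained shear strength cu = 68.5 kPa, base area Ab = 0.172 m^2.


Using Qb = Nc * cu * Ab
Qb = 8.6 * 68.5 * 0.172
Qb = 101.33 kN


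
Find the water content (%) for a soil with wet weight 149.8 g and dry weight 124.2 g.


Using w = (m_wet - m_dry) / m_dry * 100
m_wet - m_dry = 149.8 - 124.2 = 25.6 g
w = 25.6 / 124.2 * 100
w = 20.61 %


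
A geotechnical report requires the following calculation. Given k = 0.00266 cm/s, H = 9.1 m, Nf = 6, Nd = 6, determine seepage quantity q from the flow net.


Result: 0.0002421 m^3/s per m

Derivation:
Convert k to m/s for unit consistency with H:
k = 0.00266 cm/s = 0.00266 / 100 m/s = 2.66e-05 m/s
Using q = k * H * Nf / Nd
Nf / Nd = 6 / 6 = 1.0
q = 2.66e-05 * 9.1 * 1.0
q = 0.0002421 m^3/s per m


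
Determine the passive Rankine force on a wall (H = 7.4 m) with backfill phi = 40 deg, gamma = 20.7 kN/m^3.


Result: 2606.51 kN/m

Derivation:
Compute passive earth pressure coefficient:
Kp = tan^2(45 + phi/2) = tan^2(65.0) = 4.59891
Compute passive force:
Pp = 0.5 * Kp * gamma * H^2
Pp = 0.5 * 4.59891 * 20.7 * 7.4^2
Pp = 2606.51 kN/m


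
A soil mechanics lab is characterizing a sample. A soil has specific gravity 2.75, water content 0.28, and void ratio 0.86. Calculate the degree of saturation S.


Using S = Gs * w / e
S = 2.75 * 0.28 / 0.86
S = 0.8953


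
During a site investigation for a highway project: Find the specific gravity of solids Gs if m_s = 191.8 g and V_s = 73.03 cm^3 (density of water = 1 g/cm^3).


Result: 2.626

Derivation:
Using Gs = m_s / (V_s * rho_w)
Since rho_w = 1 g/cm^3:
Gs = 191.8 / 73.03
Gs = 2.626


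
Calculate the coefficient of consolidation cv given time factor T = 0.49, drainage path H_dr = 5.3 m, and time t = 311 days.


Result: 0.04426 m^2/day

Derivation:
Using cv = T * H_dr^2 / t
H_dr^2 = 5.3^2 = 28.09
cv = 0.49 * 28.09 / 311
cv = 0.04426 m^2/day


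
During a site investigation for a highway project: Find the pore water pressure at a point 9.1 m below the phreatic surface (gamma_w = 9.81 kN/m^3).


Using u = gamma_w * h_w
u = 9.81 * 9.1
u = 89.27 kPa


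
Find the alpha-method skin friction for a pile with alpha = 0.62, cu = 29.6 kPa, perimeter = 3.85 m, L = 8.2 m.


Using Qs = alpha * cu * perimeter * L
Qs = 0.62 * 29.6 * 3.85 * 8.2
Qs = 579.37 kN


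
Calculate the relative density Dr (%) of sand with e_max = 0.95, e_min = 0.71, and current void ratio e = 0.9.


Result: 20.83 %

Derivation:
Using Dr = (e_max - e) / (e_max - e_min) * 100
e_max - e = 0.95 - 0.9 = 0.05
e_max - e_min = 0.95 - 0.71 = 0.24
Dr = 0.05 / 0.24 * 100
Dr = 20.83 %


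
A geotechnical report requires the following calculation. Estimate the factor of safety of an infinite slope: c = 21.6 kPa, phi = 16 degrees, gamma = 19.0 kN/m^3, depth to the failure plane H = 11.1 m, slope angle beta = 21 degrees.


Using Fs = c / (gamma*H*sin(beta)*cos(beta)) + tan(phi)/tan(beta)
Cohesion contribution = 21.6 / (19.0*11.1*sin(21)*cos(21))
Cohesion contribution = 0.306123
Friction contribution = tan(16)/tan(21) = 0.746997
Fs = 0.306123 + 0.746997
Fs = 1.053


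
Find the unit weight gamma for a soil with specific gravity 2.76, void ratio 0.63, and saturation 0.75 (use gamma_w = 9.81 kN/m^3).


Using gamma = gamma_w * (Gs + S*e) / (1 + e)
Numerator: Gs + S*e = 2.76 + 0.75*0.63 = 3.2325
Denominator: 1 + e = 1 + 0.63 = 1.63
gamma = 9.81 * 3.2325 / 1.63
gamma = 19.454 kN/m^3


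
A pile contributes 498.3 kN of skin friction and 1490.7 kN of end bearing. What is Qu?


Using Qu = Qf + Qb
Qu = 498.3 + 1490.7
Qu = 1989.0 kN


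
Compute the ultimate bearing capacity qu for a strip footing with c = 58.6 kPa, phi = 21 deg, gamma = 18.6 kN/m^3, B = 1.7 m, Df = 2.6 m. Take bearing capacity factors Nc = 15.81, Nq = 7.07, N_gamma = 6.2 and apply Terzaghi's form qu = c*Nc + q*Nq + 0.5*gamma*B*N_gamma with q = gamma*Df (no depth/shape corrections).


Result: 1366.39 kPa

Derivation:
Compute qu = c*Nc + gamma*Df*Nq + 0.5*gamma*B*N_gamma
Term 1: 58.6 * 15.81 = 926.466
Term 2: 18.6 * 2.6 * 7.07 = 341.9052
Term 3: 0.5 * 18.6 * 1.7 * 6.2 = 98.022
qu = 926.466 + 341.9052 + 98.022
qu = 1366.39 kPa


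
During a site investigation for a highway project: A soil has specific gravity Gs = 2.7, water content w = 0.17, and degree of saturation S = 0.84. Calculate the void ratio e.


Using the relation e = Gs * w / S
e = 2.7 * 0.17 / 0.84
e = 0.5464


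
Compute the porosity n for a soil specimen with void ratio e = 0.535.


Using the relation n = e / (1 + e)
n = 0.535 / (1 + 0.535)
n = 0.535 / 1.535
n = 0.3485


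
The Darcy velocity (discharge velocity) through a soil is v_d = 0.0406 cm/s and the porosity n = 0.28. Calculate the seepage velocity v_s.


Using v_s = v_d / n
v_s = 0.0406 / 0.28
v_s = 0.145 cm/s


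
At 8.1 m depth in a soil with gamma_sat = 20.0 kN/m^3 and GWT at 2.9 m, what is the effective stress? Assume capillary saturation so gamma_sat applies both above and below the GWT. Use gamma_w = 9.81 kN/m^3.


Total stress = gamma_sat * depth
sigma = 20.0 * 8.1 = 162.0 kPa
Pore water pressure u = gamma_w * (depth - d_wt)
u = 9.81 * (8.1 - 2.9) = 51.012 kPa
Effective stress = sigma - u
sigma' = 162.0 - 51.012 = 110.99 kPa


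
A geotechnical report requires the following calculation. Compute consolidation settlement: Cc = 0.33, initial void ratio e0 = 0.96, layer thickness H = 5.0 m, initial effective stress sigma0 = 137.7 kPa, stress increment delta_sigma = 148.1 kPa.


Using Sc = Cc * H / (1 + e0) * log10((sigma0 + delta_sigma) / sigma0)
Stress ratio = (137.7 + 148.1) / 137.7 = 2.07553
log10(2.07553) = 0.317128
Cc * H / (1 + e0) = 0.33 * 5.0 / (1 + 0.96) = 0.841837
Sc = 0.841837 * 0.317128
Sc = 0.267 m


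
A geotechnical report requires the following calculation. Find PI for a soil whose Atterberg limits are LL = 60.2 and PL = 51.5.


Using PI = LL - PL
PI = 60.2 - 51.5
PI = 8.7


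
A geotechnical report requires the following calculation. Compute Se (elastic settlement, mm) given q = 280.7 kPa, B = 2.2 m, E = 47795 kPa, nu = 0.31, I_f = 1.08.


Using Se = q * B * (1 - nu^2) * I_f / E
1 - nu^2 = 1 - 0.31^2 = 0.9039
Se = 280.7 * 2.2 * 0.9039 * 1.08 / 47795
Se = 0.012613 m
Convert to mm: Se = 0.012613 * 1000 = 12.613 mm


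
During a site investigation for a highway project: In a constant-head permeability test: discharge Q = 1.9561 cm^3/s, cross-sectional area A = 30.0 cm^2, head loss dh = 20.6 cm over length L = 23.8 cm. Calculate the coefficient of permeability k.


Compute hydraulic gradient:
i = dh / L = 20.6 / 23.8 = 0.865546
Then apply Darcy's law:
k = Q / (A * i)
k = 1.9561 / (30.0 * 0.865546)
k = 1.9561 / 25.9664
k = 0.075332 cm/s


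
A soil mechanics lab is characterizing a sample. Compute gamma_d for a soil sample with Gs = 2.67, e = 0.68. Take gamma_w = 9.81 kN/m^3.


Using gamma_d = Gs * gamma_w / (1 + e)
gamma_d = 2.67 * 9.81 / (1 + 0.68)
gamma_d = 2.67 * 9.81 / 1.68
gamma_d = 15.591 kN/m^3


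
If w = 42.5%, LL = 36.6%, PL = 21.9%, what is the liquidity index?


First compute the plasticity index:
PI = LL - PL = 36.6 - 21.9 = 14.7
Then compute the liquidity index:
LI = (w - PL) / PI
LI = (42.5 - 21.9) / 14.7
LI = 1.401


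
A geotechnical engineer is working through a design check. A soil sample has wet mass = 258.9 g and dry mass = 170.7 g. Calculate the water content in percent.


Result: 51.67 %

Derivation:
Using w = (m_wet - m_dry) / m_dry * 100
m_wet - m_dry = 258.9 - 170.7 = 88.2 g
w = 88.2 / 170.7 * 100
w = 51.67 %


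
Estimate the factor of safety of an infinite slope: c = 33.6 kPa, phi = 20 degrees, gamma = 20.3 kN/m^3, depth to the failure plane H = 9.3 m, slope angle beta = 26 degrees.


Result: 1.198

Derivation:
Using Fs = c / (gamma*H*sin(beta)*cos(beta)) + tan(phi)/tan(beta)
Cohesion contribution = 33.6 / (20.3*9.3*sin(26)*cos(26))
Cohesion contribution = 0.451708
Friction contribution = tan(20)/tan(26) = 0.74625
Fs = 0.451708 + 0.74625
Fs = 1.198


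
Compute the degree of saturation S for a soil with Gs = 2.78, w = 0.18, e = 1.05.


Result: 0.4766

Derivation:
Using S = Gs * w / e
S = 2.78 * 0.18 / 1.05
S = 0.4766


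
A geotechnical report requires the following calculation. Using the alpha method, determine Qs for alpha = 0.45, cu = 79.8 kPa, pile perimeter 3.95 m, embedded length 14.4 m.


Using Qs = alpha * cu * perimeter * L
Qs = 0.45 * 79.8 * 3.95 * 14.4
Qs = 2042.56 kN


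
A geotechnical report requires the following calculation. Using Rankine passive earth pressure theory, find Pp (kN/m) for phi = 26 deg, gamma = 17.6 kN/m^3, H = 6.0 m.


Compute passive earth pressure coefficient:
Kp = tan^2(45 + phi/2) = tan^2(58.0) = 2.561071
Compute passive force:
Pp = 0.5 * Kp * gamma * H^2
Pp = 0.5 * 2.561071 * 17.6 * 6.0^2
Pp = 811.35 kN/m


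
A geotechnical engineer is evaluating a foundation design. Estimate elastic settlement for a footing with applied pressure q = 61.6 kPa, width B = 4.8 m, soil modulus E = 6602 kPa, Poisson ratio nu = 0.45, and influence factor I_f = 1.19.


Using Se = q * B * (1 - nu^2) * I_f / E
1 - nu^2 = 1 - 0.45^2 = 0.7975
Se = 61.6 * 4.8 * 0.7975 * 1.19 / 6602
Se = 0.042503 m
Convert to mm: Se = 0.042503 * 1000 = 42.503 mm


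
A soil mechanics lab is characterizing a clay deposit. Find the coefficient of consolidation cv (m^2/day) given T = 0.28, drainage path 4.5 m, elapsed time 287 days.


Using cv = T * H_dr^2 / t
H_dr^2 = 4.5^2 = 20.25
cv = 0.28 * 20.25 / 287
cv = 0.01976 m^2/day


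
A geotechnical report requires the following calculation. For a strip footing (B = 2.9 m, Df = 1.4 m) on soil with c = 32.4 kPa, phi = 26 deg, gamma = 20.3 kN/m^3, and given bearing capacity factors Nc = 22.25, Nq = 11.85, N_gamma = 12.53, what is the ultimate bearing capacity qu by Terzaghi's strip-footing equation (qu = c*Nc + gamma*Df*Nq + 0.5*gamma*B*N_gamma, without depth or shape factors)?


Compute qu = c*Nc + gamma*Df*Nq + 0.5*gamma*B*N_gamma
Term 1: 32.4 * 22.25 = 720.9
Term 2: 20.3 * 1.4 * 11.85 = 336.777
Term 3: 0.5 * 20.3 * 2.9 * 12.53 = 368.82055
qu = 720.9 + 336.777 + 368.82055
qu = 1426.5 kPa


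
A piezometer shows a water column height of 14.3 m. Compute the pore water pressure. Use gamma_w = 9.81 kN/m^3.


Result: 140.28 kPa

Derivation:
Using u = gamma_w * h_w
u = 9.81 * 14.3
u = 140.28 kPa


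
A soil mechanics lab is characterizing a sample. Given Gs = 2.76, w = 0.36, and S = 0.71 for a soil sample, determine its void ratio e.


Result: 1.3994

Derivation:
Using the relation e = Gs * w / S
e = 2.76 * 0.36 / 0.71
e = 1.3994


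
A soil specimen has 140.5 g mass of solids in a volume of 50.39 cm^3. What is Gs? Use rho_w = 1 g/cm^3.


Using Gs = m_s / (V_s * rho_w)
Since rho_w = 1 g/cm^3:
Gs = 140.5 / 50.39
Gs = 2.788


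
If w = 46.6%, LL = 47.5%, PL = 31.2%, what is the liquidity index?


First compute the plasticity index:
PI = LL - PL = 47.5 - 31.2 = 16.3
Then compute the liquidity index:
LI = (w - PL) / PI
LI = (46.6 - 31.2) / 16.3
LI = 0.945


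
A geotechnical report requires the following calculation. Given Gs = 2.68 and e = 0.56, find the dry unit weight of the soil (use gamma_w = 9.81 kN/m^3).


Using gamma_d = Gs * gamma_w / (1 + e)
gamma_d = 2.68 * 9.81 / (1 + 0.56)
gamma_d = 2.68 * 9.81 / 1.56
gamma_d = 16.853 kN/m^3


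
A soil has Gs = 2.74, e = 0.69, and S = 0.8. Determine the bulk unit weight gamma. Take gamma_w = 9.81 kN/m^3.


Result: 19.109 kN/m^3

Derivation:
Using gamma = gamma_w * (Gs + S*e) / (1 + e)
Numerator: Gs + S*e = 2.74 + 0.8*0.69 = 3.292
Denominator: 1 + e = 1 + 0.69 = 1.69
gamma = 9.81 * 3.292 / 1.69
gamma = 19.109 kN/m^3


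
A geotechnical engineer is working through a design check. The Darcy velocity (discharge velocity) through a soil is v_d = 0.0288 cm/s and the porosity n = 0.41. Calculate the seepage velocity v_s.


Using v_s = v_d / n
v_s = 0.0288 / 0.41
v_s = 0.07024 cm/s


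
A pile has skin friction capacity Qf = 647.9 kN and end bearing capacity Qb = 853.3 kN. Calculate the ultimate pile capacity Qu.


Using Qu = Qf + Qb
Qu = 647.9 + 853.3
Qu = 1501.2 kN


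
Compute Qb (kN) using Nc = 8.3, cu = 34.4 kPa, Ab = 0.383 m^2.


Using Qb = Nc * cu * Ab
Qb = 8.3 * 34.4 * 0.383
Qb = 109.35 kN


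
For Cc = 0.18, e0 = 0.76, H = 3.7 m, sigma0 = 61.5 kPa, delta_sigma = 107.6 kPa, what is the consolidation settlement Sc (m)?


Result: 0.1662 m

Derivation:
Using Sc = Cc * H / (1 + e0) * log10((sigma0 + delta_sigma) / sigma0)
Stress ratio = (61.5 + 107.6) / 61.5 = 2.74959
log10(2.74959) = 0.439268
Cc * H / (1 + e0) = 0.18 * 3.7 / (1 + 0.76) = 0.378409
Sc = 0.378409 * 0.439268
Sc = 0.1662 m


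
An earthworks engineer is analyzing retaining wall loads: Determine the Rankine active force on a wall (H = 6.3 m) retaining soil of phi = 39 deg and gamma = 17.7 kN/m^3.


Result: 79.91 kN/m

Derivation:
Compute active earth pressure coefficient:
Ka = tan^2(45 - phi/2) = tan^2(25.5) = 0.227506
Compute active force:
Pa = 0.5 * Ka * gamma * H^2
Pa = 0.5 * 0.227506 * 17.7 * 6.3^2
Pa = 79.91 kN/m


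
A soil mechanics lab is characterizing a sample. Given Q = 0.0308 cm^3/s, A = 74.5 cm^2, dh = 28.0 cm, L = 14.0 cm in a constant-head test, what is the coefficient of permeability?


Compute hydraulic gradient:
i = dh / L = 28.0 / 14.0 = 2
Then apply Darcy's law:
k = Q / (A * i)
k = 0.0308 / (74.5 * 2)
k = 0.0308 / 149
k = 0.000207 cm/s
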